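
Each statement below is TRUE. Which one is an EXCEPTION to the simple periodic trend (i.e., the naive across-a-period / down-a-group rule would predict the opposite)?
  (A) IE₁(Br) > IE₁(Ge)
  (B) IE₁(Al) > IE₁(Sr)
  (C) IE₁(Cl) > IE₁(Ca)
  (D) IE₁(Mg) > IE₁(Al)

(D)

The general trend: first ionisation energy increases across a period and decreases down a group.
(A) Br (period 4, group 17) vs Ge (period 4, group 14): the stated order agrees with the simple trend.
(B) Al (period 3, group 13) vs Sr (period 5, group 2): the stated order agrees with the simple trend.
(C) Cl (period 3, group 17) vs Ca (period 4, group 2): the stated order agrees with the simple trend.
(D) Mg (period 3, group 2) vs Al (period 3, group 13): the stated order contradicts the simple trend.
The exception is (D): Al's single 3p electron is easier to remove than one from Mg's filled 3s².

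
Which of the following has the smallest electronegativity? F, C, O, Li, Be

EN rises left→right (higher Z_eff, smaller atoms) and falls top→bottom (larger, more shielded atoms).
All lie in period 2, so electronegativity increases left to right.
The smallest electronegativity among these belongs to Li.

Li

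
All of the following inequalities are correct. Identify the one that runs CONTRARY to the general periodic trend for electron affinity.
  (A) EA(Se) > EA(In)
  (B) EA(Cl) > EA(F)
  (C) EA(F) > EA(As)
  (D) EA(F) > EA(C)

The general trend: electron affinity increases across a period and decreases down a group.
(A) Se (period 4, group 16) vs In (period 5, group 13): the stated order agrees with the simple trend.
(B) Cl (period 3, group 17) vs F (period 2, group 17): the stated order contradicts the simple trend.
(C) F (period 2, group 17) vs As (period 4, group 15): the stated order agrees with the simple trend.
(D) F (period 2, group 17) vs C (period 2, group 14): the stated order agrees with the simple trend.
The exception is (B): F's small 2p subshell makes the incoming electron feel strong e⁻–e⁻ repulsion, so Cl actually releases more energy on gaining an electron.

(B)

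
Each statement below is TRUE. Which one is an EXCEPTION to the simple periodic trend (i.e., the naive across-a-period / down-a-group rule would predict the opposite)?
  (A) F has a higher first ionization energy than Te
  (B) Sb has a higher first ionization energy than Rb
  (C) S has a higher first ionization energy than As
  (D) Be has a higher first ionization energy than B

(D)

The general trend: first ionization energy increases across a period and decreases down a group.
(A) F (period 2, group 17) vs Te (period 5, group 16): the stated order agrees with the simple trend.
(B) Sb (period 5, group 15) vs Rb (period 5, group 1): the stated order agrees with the simple trend.
(C) S (period 3, group 16) vs As (period 4, group 15): the stated order agrees with the simple trend.
(D) Be (period 2, group 2) vs B (period 2, group 13): the stated order contradicts the simple trend.
The exception is (D): removing B's lone 2p electron is easier than breaking Be's filled 2s².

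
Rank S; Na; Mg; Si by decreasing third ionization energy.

Mg > Na > S > Si

IE_3 is the cost of taking one more electron from the +2 cation: S²⁺ still has 4 valence electrons; Na²⁺ is already 1 electron into the core; Mg²⁺ is the bare [Ne] core; Si²⁺ still has 2 valence electrons.
Pulling an electron out of a noble-gas core costs far more than removing a remaining valence electron, so Na and Mg sit at the high end of IE_3.
Valence configurations: S²⁺ [Ne]3s²3p², Si²⁺ [Ne]3s².
The numbers (kJ/mol): S 3357, Na 6910, Mg 7733, Si 3232.
Overall IE_3 order: Si < S < Na < Mg.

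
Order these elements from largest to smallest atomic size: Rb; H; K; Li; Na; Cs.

Cs, Rb, K, Na, Li, H

Moving right in a period, electrons are added to the same shell under a stronger nuclear pull, so atoms get smaller; moving down, a new shell is opened and atoms get larger.
All are in group 1, so atomic radius increases down the group.
So from largest to smallest: Cs > Rb > K > Na > Li > H.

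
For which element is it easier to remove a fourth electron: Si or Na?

IE_4 is the cost of taking one more electron from the +3 cation: Si³⁺ still has 1 valence electron; Na³⁺ is already 2 electrons into the core.
Core electrons are held far more tightly than valence electrons, so Na tops the IE_4 order.
Approximate IE_4 values (kJ/mol): Si 4356, Na 9543.
Putting it together, IE_4: Si < Na.

Si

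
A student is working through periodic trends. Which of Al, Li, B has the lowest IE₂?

Al

IE_2 is the cost of taking one more electron from the +1 cation: Al⁺ still has 2 valence electrons; Li⁺ is the bare [He] core; B⁺ still has 2 valence electrons.
Core electrons are held far more tightly than valence electrons, so Li tops the IE_2 order.
Valence configurations: Al⁺ [Ne]3s², B⁺ [He]2s².
Approximate IE_2 values (kJ/mol): Al 1817, Li 7298, B 2427.
So the second ionization energies run Al < B < Li.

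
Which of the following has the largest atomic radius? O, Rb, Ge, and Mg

Rb

O is in period 2, group 16; Mg is in period 3, group 2; Ge is in period 4, group 14; Rb is in period 5, group 1.
Moving right in a period, electrons are added to the same shell under a stronger nuclear pull, so atoms get smaller; moving down, a new shell is opened and atoms get larger.
Here both period and group differ, so the two effects have to be weighed against each other.
Ge > O: relative to O, both the across-period and down-group shifts push Ge's atomic radius up.
Mg > Ge: the two effects oppose for this pair; the across-period effect wins (139 vs 121 pm).
Rb > Mg: relative to Mg, both the across-period and down-group shifts push Rb's atomic radius up.
For reference (pm): O 63, Mg 139, Ge 121, Rb 210.
The largest atomic radius among these belongs to Rb.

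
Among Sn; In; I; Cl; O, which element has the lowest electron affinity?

In

Adding an electron releases more energy for atoms nearer the top right (short of the noble gases).
Neither a single period nor a single group — weigh both effects.
Sn > In: Sn lies to the right of In in period 5, so the across-period effect alone puts Sn higher.
O > Sn: relative to Sn, both the across-period and down-group shifts push O's electron affinity up.
I > O: the two effects oppose for this pair; the across-period effect wins (295 vs 141 kJ/mol).
Cl > I: Cl sits above I in group 17, so the down-group effect alone puts Cl higher.
For reference (kJ/mol): O 141, Cl 349, In 29, Sn 107, I 295.
The lowest electron affinity among these belongs to In.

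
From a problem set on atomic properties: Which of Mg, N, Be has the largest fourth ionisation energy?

Consider each +3 ion: Mg³⁺ is already 1 electron into the core; N³⁺ still has 2 valence electrons; Be³⁺ is already 1 electron into the core.
Breaking into a closed-shell core is much more expensive than removing a leftover valence electron — Mg and Be have the largest IE_4 here.
Approximate IE_4 values (kJ/mol): Mg 10543, N 7475, Be 21007.
Hence IE_4: N < Mg < Be.

Be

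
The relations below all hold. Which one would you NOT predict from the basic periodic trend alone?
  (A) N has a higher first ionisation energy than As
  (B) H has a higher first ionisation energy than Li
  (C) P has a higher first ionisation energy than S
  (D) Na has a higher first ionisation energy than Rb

The general trend: first ionisation energy increases across a period and decreases down a group.
(A) N (period 2, group 15) vs As (period 4, group 15): the stated order agrees with the simple trend.
(B) H (period 1, group 1) vs Li (period 2, group 1): the stated order agrees with the simple trend.
(C) P (period 3, group 15) vs S (period 3, group 16): the stated order contradicts the simple trend.
(D) Na (period 3, group 1) vs Rb (period 5, group 1): the stated order agrees with the simple trend.
The exception is (C): S (3p⁴) ionizes more easily than half-filled P (3p³) because the paired 3p electron in S is pushed out by e⁻–e⁻ repulsion.

(C)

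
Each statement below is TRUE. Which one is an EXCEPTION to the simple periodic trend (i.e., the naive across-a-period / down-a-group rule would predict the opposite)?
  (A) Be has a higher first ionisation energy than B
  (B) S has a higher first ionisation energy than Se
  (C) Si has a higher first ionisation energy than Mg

(A)

The general trend: first ionisation energy increases across a period and decreases down a group.
(A) Be (period 2, group 2) vs B (period 2, group 13): the stated order contradicts the simple trend.
(B) S (period 3, group 16) vs Se (period 4, group 16): the stated order agrees with the simple trend.
(C) Si (period 3, group 14) vs Mg (period 3, group 2): the stated order agrees with the simple trend.
The exception is (A): removing B's lone 2p electron is easier than breaking Be's filled 2s².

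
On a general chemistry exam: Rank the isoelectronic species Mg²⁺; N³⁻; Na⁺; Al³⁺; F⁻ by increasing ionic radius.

Al³⁺ < Mg²⁺ < Na⁺ < F⁻ < N³⁻

All of these have 10 electrons, so size is governed by nuclear charge alone: the more protons, the stronger the pull on the same electron cloud, and the smaller the ion.
Nuclear charges: Al³⁺ (Z=13), Mg²⁺ (Z=12), Na⁺ (Z=11), F⁻ (Z=9), N³⁻ (Z=7).
Smallest to largest: Al³⁺ < Mg²⁺ < Na⁺ < F⁻ < N³⁻.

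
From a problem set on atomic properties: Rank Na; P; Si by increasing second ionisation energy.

Si < P < Na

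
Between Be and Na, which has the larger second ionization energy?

Na

Consider each +1 ion: Be⁺ still has 1 valence electron; Na⁺ is the bare [Ne] core.
Pulling an electron out of a noble-gas core costs far more than removing a remaining valence electron, so Na sits at the high end of IE_2.
Tabulated IE_2 (kJ/mol): Be 1757, Na 4562.
Overall IE_2 order: Be < Na.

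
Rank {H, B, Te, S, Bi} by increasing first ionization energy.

Bi < B < Te < S < H

H is in period 1, group 1; B is in period 2, group 13; S is in period 3, group 16; Te is in period 5, group 16; Bi is in period 6, group 15.
Across a period the outer electron is held more tightly (higher IE₁); down a group it sits in a higher shell, more shielded, and comes off more easily.
Here both period and group differ, so the two effects have to be weighed against each other.
B > Bi: period and group pull opposite ways; the down-group shift dominates (801 vs 703 kJ/mol).
Te > B: the two effects oppose for this pair; the across-period effect wins (869 vs 801 kJ/mol).
S > Te: S sits above Te in group 16, so the down-group effect alone puts S higher.
H > S: the two effects oppose for this pair; the down-group effect wins (1312 vs 1000 kJ/mol).
Tabulated first ionization energy (kJ/mol): H 1312, B 801, S 1000, Te 869, Bi 703.
So from lowest to highest: Bi < B < Te < S < H.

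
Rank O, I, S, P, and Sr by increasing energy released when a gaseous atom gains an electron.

Sr, P, O, S, I

O is in period 2, group 16; P is in period 3, group 15; S is in period 3, group 16; Sr is in period 5, group 2; I is in period 5, group 17.
Adding an electron releases more energy for atoms nearer the top right (short of the noble gases).
These span different periods and groups, so the two trends combine.
P > Sr: both effects reinforce here, so P is clearly the higher of the two.
O > P: relative to P, both the across-period and down-group shifts push O's electron affinity up.
S > O: this pair runs against the simple trend — see the exception note.
I > S: period and group pull opposite ways; the across-period shift dominates (295 vs 200 kJ/mol).
Note the exception: S has a higher electron affinity than O, contrary to the simple trend — the compact 2p subshell of O repels the added electron more than S's larger 3p does.
Tabulated electron affinity (kJ/mol): O 141, P 72, S 200, Sr 5, I 295.
So from lowest to highest: Sr < P < O < S < I.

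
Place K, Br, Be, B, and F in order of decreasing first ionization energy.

Be is in period 2, group 2; B is in period 2, group 13; F is in period 2, group 17; K is in period 4, group 1; Br is in period 4, group 17.
First ionization energy rises across a period (greater Z_eff holds electrons more tightly) and falls down a group (valence electrons are farther from the nucleus).
These span different periods and groups, so the two trends combine.
B > K: relative to K, both the across-period and down-group shifts push B's first ionization energy up.
Be > B: this pair runs against the simple trend — see the exception note.
Br > Be: the two effects oppose for this pair; the across-period effect wins (1140 vs 900 kJ/mol).
F > Br: they share group 17; the group trend gives F the larger value.
Note the exception: Be has a higher first ionization energy than B, contrary to the simple trend — removing B's lone 2p electron is easier than breaking Be's filled 2s².
Tabulated first ionization energy (kJ/mol): Be 900, B 801, F 1681, K 419, Br 1140.
So from highest to lowest: F > Br > Be > B > K.

F, Br, Be, B, K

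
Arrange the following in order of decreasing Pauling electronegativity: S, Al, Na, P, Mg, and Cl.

Na is in period 3, group 1; Mg is in period 3, group 2; Al is in period 3, group 13; P is in period 3, group 15; S is in period 3, group 16; Cl is in period 3, group 17.
Atoms toward the upper right of the periodic table pull bonding electrons most strongly.
All lie in period 3, so electronegativity increases left to right.
So from highest to lowest: Cl > S > P > Al > Mg > Na.

Cl > S > P > Al > Mg > Na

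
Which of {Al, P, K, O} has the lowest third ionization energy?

After 2 electrons have been removed, what remains? Al²⁺ still has 1 valence electron; P²⁺ still has 3 valence electrons; K²⁺ is already 1 electron into the core; O²⁺ still has 4 valence electrons.
Usually core removal costs more than valence removal, but here the competition is close: a tightly held n=2 valence electron can cost more to remove than an n=3 core electron, so the actual values have to decide it.
Valence configurations: Al²⁺ [Ne]3s¹, P²⁺ [Ne]3s²3p¹, O²⁺ [He]2s²2p².
Approximate IE_3 values (kJ/mol): Al 2745, P 2914, K 4420, O 5300.
Hence IE_3: Al < P < K < O.

Al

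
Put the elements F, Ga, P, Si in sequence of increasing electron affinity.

Ga < P < Si < F

F is in period 2, group 17; Si is in period 3, group 14; P is in period 3, group 15; Ga is in period 4, group 13.
Adding an electron releases more energy for atoms nearer the top right (short of the noble gases).
Neither a single period nor a single group — weigh both effects.
P > Ga: both effects reinforce here, so P is clearly the higher of the two.
Si > P: this pair runs against the simple trend — see the exception note.
F > Si: relative to Si, both the across-period and down-group shifts push F's electron affinity up.
Note the exception: Si has a higher electron affinity than P, contrary to the simple trend — adding an electron to P's half-filled 3p³ is unfavourable, so Si (3p²) has the more exothermic EA.
Tabulated electron affinity (kJ/mol): F 328, Si 134, P 72, Ga 29.
So from lowest to highest: Ga < P < Si < F.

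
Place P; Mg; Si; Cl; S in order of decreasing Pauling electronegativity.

Cl, S, P, Si, Mg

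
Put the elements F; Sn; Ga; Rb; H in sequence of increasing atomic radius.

H, F, Ga, Sn, Rb

H is in period 1, group 1; F is in period 2, group 17; Ga is in period 4, group 13; Rb is in period 5, group 1; Sn is in period 5, group 14.
Radius decreases left→right (rising Z_eff, same n) and increases top→bottom (higher n).
These span different periods and groups, so the two trends combine.
F > H: the two effects oppose for this pair; the down-group effect wins (64 vs 32 pm).
Ga > F: both effects reinforce here, so Ga is clearly the larger of the two.
Sn > Ga: period and group pull opposite ways; the down-group shift dominates (140 vs 124 pm).
Rb > Sn: Rb lies to the left of Sn in period 5, so the across-period effect alone puts Rb larger.
For reference (pm): H 32, F 64, Ga 124, Rb 210, Sn 140.
So from smallest to largest: H < F < Ga < Sn < Rb.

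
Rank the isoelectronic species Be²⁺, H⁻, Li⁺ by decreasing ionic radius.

H⁻ > Li⁺ > Be²⁺

All of these have 2 electrons, so size is governed by nuclear charge alone: the more protons, the stronger the pull on the same electron cloud, and the smaller the ion.
Nuclear charges: Be²⁺ (Z=4), Li⁺ (Z=3), H⁻ (Z=1).
Largest to smallest: H⁻ > Li⁺ > Be²⁺.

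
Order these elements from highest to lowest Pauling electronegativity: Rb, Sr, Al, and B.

B is in period 2, group 13; Al is in period 3, group 13; Rb is in period 5, group 1; Sr is in period 5, group 2.
Atoms toward the upper right of the periodic table pull bonding electrons most strongly.
Here both period and group differ, so the two effects have to be weighed against each other.
Sr > Rb: both are in period 5; the period trend gives Sr the larger value.
Al > Sr: both effects reinforce here, so Al is clearly the higher of the two.
B > Al: B sits above Al in group 13, so the down-group effect alone puts B higher.
Tabulated electronegativity (Pauling): B 2.04, Al 1.61, Rb 0.82, Sr 0.95.
So from highest to lowest: B > Al > Sr > Rb.

B > Al > Sr > Rb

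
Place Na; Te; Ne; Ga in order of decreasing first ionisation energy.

Ne is in period 2, group 18; Na is in period 3, group 1; Ga is in period 4, group 13; Te is in period 5, group 16.
Across a period the outer electron is held more tightly (higher IE₁); down a group it sits in a higher shell, more shielded, and comes off more easily.
Here both period and group differ, so the two effects have to be weighed against each other.
Ga > Na: period and group pull opposite ways; the across-period shift dominates (579 vs 496 kJ/mol).
Te > Ga: period and group pull opposite ways; the across-period shift dominates (869 vs 579 kJ/mol).
Ne > Te: both effects reinforce here, so Ne is clearly the higher of the two.
For reference (kJ/mol): Ne 2081, Na 496, Ga 579, Te 869.
So from highest to lowest: Ne > Te > Ga > Na.

Ne > Te > Ga > Na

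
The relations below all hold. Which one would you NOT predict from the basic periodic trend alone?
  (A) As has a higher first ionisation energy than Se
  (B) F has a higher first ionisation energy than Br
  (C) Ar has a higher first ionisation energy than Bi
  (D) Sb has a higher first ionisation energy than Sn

(A)

The general trend: first ionisation energy increases across a period and decreases down a group.
(A) As (period 4, group 15) vs Se (period 4, group 16): the stated order contradicts the simple trend.
(B) F (period 2, group 17) vs Br (period 4, group 17): the stated order agrees with the simple trend.
(C) Ar (period 3, group 18) vs Bi (period 6, group 15): the stated order agrees with the simple trend.
(D) Sb (period 5, group 15) vs Sn (period 5, group 14): the stated order agrees with the simple trend.
The exception is (A): Se (4p⁴) ionizes more easily than half-filled As (4p³).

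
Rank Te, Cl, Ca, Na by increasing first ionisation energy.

Removing the outermost electron gets harder across a period and easier down a group.
Here both period and group differ, so the two effects have to be weighed against each other.
Ca > Na: the two effects oppose for this pair; the across-period effect wins (590 vs 496 kJ/mol).
Te > Ca: period and group pull opposite ways; the across-period shift dominates (869 vs 590 kJ/mol).
Cl > Te: both effects reinforce here, so Cl is clearly the higher of the two.
For reference (kJ/mol): Na 496, Cl 1251, Ca 590, Te 869.
So from lowest to highest: Na < Ca < Te < Cl.

Na, Ca, Te, Cl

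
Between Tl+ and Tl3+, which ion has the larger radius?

Both ions have Z = 81 protons, but Tl3+ has lost more electrons, so its remaining electrons feel a larger effective nuclear charge per electron and are pulled in more tightly.
Higher positive charge → smaller ion, so Tl+ > Tl3+.

Tl+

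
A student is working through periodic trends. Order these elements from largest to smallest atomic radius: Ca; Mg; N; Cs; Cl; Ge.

N is in period 2, group 15; Mg is in period 3, group 2; Cl is in period 3, group 17; Ca is in period 4, group 2; Ge is in period 4, group 14; Cs is in period 6, group 1.
Moving right in a period, electrons are added to the same shell under a stronger nuclear pull, so atoms get smaller; moving down, a new shell is opened and atoms get larger.
These span different periods and groups, so the two trends combine.
Cl > N: the two effects oppose for this pair; the down-group effect wins (99 vs 71 pm).
Ge > Cl: relative to Cl, both the across-period and down-group shifts push Ge's atomic radius up.
Mg > Ge: period and group pull opposite ways; the across-period shift dominates (139 vs 121 pm).
Ca > Mg: they share group 2; the group trend gives Ca the larger value.
Cs > Ca: both effects reinforce here, so Cs is clearly the larger of the two.
Approximate values (pm): N 71, Mg 139, Cl 99, Ca 171, Ge 121, Cs 232.
So from largest to smallest: Cs > Ca > Mg > Ge > Cl > N.

Cs, Ca, Mg, Ge, Cl, N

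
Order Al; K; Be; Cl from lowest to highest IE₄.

After 3 electrons have been removed, what remains? Al³⁺ is the bare [Ne] core; K³⁺ is already 2 electrons into the core; Be³⁺ is already 1 electron into the core; Cl³⁺ still has 4 valence electrons.
Core electrons are held far more tightly than valence electrons, so K, Al and Be top the IE_4 order.
Approximate IE_4 values (kJ/mol): Al 11577, K 5877, Be 21007, Cl 5159.
Putting it together, IE_4: Cl < K < Al < Be.

Cl < K < Al < Be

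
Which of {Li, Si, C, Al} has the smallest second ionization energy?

Consider each +1 ion: Li⁺ is the bare [He] core; Si⁺ still has 3 valence electrons; C⁺ still has 3 valence electrons; Al⁺ still has 2 valence electrons.
Breaking into a closed-shell core is much more expensive than removing a leftover valence electron — Li has the largest IE_2 here.
Valence configurations: Si⁺ [Ne]3s²3p¹, C⁺ [He]2s²2p¹, Al⁺ [Ne]3s².
Si⁺ loses a lone 3p electron whereas Al⁺ must break into a filled 3s² pair, so IE_2(Al) > IE_2(Si) even though Si has the higher nuclear charge.
Approximate IE_2 values (kJ/mol): Li 7298, Si 1577, C 2353, Al 1817.
Overall IE_2 order: Si < Al < C < Li.

Si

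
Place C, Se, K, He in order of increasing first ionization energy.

K < Se < C < He

He is in period 1, group 18; C is in period 2, group 14; K is in period 4, group 1; Se is in period 4, group 16.
Removing the outermost electron gets harder across a period and easier down a group.
Here both period and group differ, so the two effects have to be weighed against each other.
Se > K: Se lies to the right of K in period 4, so the across-period effect alone puts Se higher.
C > Se: the two effects oppose for this pair; the down-group effect wins (1086 vs 941 kJ/mol).
He > C: both effects reinforce here, so He is clearly the higher of the two.
Approximate values (kJ/mol): He 2372, C 1086, K 419, Se 941.
So from lowest to highest: K < Se < C < He.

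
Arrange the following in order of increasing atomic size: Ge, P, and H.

H is in period 1, group 1; P is in period 3, group 15; Ge is in period 4, group 14.
Atomic radius shrinks across a period as nuclear charge pulls the same shell inward, and grows down a group as new shells are added.
Neither a single period nor a single group — weigh both effects.
P > H: period and group pull opposite ways; the down-group shift dominates (111 vs 32 pm).
Ge > P: relative to P, both the across-period and down-group shifts push Ge's atomic radius up.
For reference (pm): H 32, P 111, Ge 121.
So from smallest to largest: H < P < Ge.

H < P < Ge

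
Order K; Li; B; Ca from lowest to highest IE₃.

Consider each +2 ion: K²⁺ is already 1 electron into the core; Li²⁺ is already 1 electron into the core; B²⁺ still has 1 valence electron; Ca²⁺ is the bare [Ar] core.
Breaking into a closed-shell core is much more expensive than removing a leftover valence electron — K, Ca and Li have the largest IE_3 here.
The numbers (kJ/mol): K 4420, Li 11815, B 3660, Ca 4912.
Hence IE_3: B < K < Ca < Li.

B < K < Ca < Li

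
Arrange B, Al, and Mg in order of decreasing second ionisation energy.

B, Al, Mg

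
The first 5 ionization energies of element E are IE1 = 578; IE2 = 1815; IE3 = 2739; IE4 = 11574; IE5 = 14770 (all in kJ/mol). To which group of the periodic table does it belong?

Look for the largest jump between consecutive ionization energies: IE4/IE3 ≈ 4.2, far larger than any earlier ratio.
That jump marks the point where a core electron is being removed. So the atom has 3 valence electrons.
A main-group element with 3 valence electrons is in group 13.

Group 13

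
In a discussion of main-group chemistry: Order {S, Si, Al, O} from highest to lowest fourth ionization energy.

Al > O > S > Si

After 3 electrons have been removed, what remains? S³⁺ still has 3 valence electrons; Si³⁺ still has 1 valence electron; Al³⁺ is the bare [Ne] core; O³⁺ still has 3 valence electrons.
Breaking into a closed-shell core is much more expensive than removing a leftover valence electron — Al has the largest IE_4 here.
Valence configurations: S³⁺ [Ne]3s²3p¹, Si³⁺ [Ne]3s¹, O³⁺ [He]2s²2p¹.
Tabulated IE_4 (kJ/mol): S 4556, Si 4356, Al 11577, O 7469.
Overall IE_4 order: Si < S < O < Al.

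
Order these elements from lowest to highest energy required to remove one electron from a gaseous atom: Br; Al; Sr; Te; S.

Al is in period 3, group 13; S is in period 3, group 16; Br is in period 4, group 17; Sr is in period 5, group 2; Te is in period 5, group 16.
First ionization energy rises across a period (greater Z_eff holds electrons more tightly) and falls down a group (valence electrons are farther from the nucleus).
These span different periods and groups, so the two trends combine.
Al > Sr: relative to Sr, both the across-period and down-group shifts push Al's first ionization energy up.
Te > Al: period and group pull opposite ways; the across-period shift dominates (869 vs 578 kJ/mol).
S > Te: S sits above Te in group 16, so the down-group effect alone puts S higher.
Br > S: the two effects oppose for this pair; the across-period effect wins (1140 vs 1000 kJ/mol).
For reference (kJ/mol): Al 578, S 1000, Br 1140, Sr 550, Te 869.
So from lowest to highest: Sr < Al < Te < S < Br.

Sr, Al, Te, S, Br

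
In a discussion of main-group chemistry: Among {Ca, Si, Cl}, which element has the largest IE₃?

Ca

After 2 electrons have been removed, what remains? Ca²⁺ is the bare [Ar] core; Si²⁺ still has 2 valence electrons; Cl²⁺ still has 5 valence electrons.
Breaking into a closed-shell core is much more expensive than removing a leftover valence electron — Ca has the largest IE_3 here.
Valence configurations: Si²⁺ [Ne]3s², Cl²⁺ [Ne]3s²3p³.
The numbers (kJ/mol): Ca 4912, Si 3232, Cl 3822.
So the third ionization energies run Si < Cl < Ca.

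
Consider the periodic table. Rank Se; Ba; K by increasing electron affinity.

K is in period 4, group 1; Se is in period 4, group 16; Ba is in period 6, group 2.
Atoms with high Z_eff and room in the valence shell (especially the halogens) have the most exothermic electron affinities.
Here both period and group differ, so the two effects have to be weighed against each other.
K > Ba: the two effects oppose for this pair; the down-group effect wins (48 vs 14 kJ/mol).
Se > K: both are in period 4; the period trend gives Se the larger value.
For reference (kJ/mol): K 48, Se 195, Ba 14.
So from lowest to highest: Ba < K < Se.

Ba < K < Se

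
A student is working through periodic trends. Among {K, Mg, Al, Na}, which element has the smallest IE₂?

Consider each +1 ion: K⁺ is the bare [Ar] core; Mg⁺ still has 1 valence electron; Al⁺ still has 2 valence electrons; Na⁺ is the bare [Ne] core.
Breaking into a closed-shell core is much more expensive than removing a leftover valence electron — K and Na have the largest IE_2 here.
Valence configurations: Mg⁺ [Ne]3s¹, Al⁺ [Ne]3s².
Tabulated IE_2 (kJ/mol): K 3052, Mg 1451, Al 1817, Na 4562.
So the second ionization energies run Mg < Al < K < Na.

Mg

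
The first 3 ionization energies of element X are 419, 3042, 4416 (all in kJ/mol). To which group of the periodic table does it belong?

Group 1

Look for the largest jump between consecutive ionization energies: IE2/IE1 ≈ 7.3, far larger than any earlier ratio.
That jump marks the point where a core electron is being removed. So the atom has 1 valence electron.
A main-group element with 1 valence electron is in group 1.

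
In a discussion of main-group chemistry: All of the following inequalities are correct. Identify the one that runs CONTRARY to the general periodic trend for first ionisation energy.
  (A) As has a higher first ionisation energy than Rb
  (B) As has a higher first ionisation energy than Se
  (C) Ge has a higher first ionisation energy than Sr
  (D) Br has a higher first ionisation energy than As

The general trend: first ionisation energy increases across a period and decreases down a group.
(A) As (period 4, group 15) vs Rb (period 5, group 1): the stated order agrees with the simple trend.
(B) As (period 4, group 15) vs Se (period 4, group 16): the stated order contradicts the simple trend.
(C) Ge (period 4, group 14) vs Sr (period 5, group 2): the stated order agrees with the simple trend.
(D) Br (period 4, group 17) vs As (period 4, group 15): the stated order agrees with the simple trend.
The exception is (B): Se (4p⁴) ionizes more easily than half-filled As (4p³).

(B)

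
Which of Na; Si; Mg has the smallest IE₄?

The fourth ionization energy removes an electron from the +3 ion. For each element: Na³⁺ is already 2 electrons into the core; Si³⁺ still has 1 valence electron; Mg³⁺ is already 1 electron into the core.
Pulling an electron out of a noble-gas core costs far more than removing a remaining valence electron, so Na and Mg sit at the high end of IE_4.
Tabulated IE_4 (kJ/mol): Na 9543, Si 4356, Mg 10543.
So the fourth ionization energies run Si < Na < Mg.

Si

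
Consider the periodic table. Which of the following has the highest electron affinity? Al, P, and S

S

Adding an electron releases more energy for atoms nearer the top right (short of the noble gases).
All lie in period 3, so electron affinity increases left to right.
The highest electron affinity among these belongs to S.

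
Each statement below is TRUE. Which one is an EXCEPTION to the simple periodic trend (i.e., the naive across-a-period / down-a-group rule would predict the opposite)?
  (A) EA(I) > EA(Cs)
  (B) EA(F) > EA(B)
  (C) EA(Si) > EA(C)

(C)

The general trend: electron affinity increases across a period and decreases down a group.
(A) I (period 5, group 17) vs Cs (period 6, group 1): the stated order agrees with the simple trend.
(B) F (period 2, group 17) vs B (period 2, group 13): the stated order agrees with the simple trend.
(C) Si (period 3, group 14) vs C (period 2, group 14): the stated order contradicts the simple trend.
The exception is (C): Si's larger, more diffuse 3p orbitals accept an added electron slightly more readily than C's compact 2p.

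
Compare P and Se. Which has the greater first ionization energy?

P is in period 3, group 15; Se is in period 4, group 16.
IE₁ increases left→right with effective nuclear charge and decreases top→bottom as the valence shell moves farther out.
A diagonal step moves right (one effect) and down (the opposite effect) at once.
P > Se: the two effects oppose for this pair; the down-group effect wins (1012 vs 941 kJ/mol).
Approximate values (kJ/mol): P 1012, Se 941.
So P has the greater first ionization energy (P > Se).

P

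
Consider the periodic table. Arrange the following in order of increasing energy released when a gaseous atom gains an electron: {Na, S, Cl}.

Electron affinity generally becomes more exothermic across a period toward the halogens and less exothermic down a group.
All lie in period 3, so electron affinity increases left to right.
So from lowest to highest: Na < S < Cl.

Na, S, Cl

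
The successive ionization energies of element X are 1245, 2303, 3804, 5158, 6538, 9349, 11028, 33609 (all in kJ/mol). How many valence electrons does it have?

Look for the largest jump between consecutive ionization energies: IE8/IE7 ≈ 3.0, far larger than any earlier ratio.
That jump marks the point where a core electron is being removed. So the atom has 7 valence electrons.

7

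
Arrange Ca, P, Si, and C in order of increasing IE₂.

Ca < Si < P < C

Consider each +1 ion: Ca⁺ still has 1 valence electron; P⁺ still has 4 valence electrons; Si⁺ still has 3 valence electrons; C⁺ still has 3 valence electrons.
All are still removing valence electrons, so compare the +1 ions as you would atoms: IE_2 generally rises across a period (higher Z_eff) and falls down a group (larger shell), subject to the usual subshell exceptions.
Valence configurations: Ca⁺ [Ar]4s¹, P⁺ [Ne]3s²3p², Si⁺ [Ne]3s²3p¹, C⁺ [He]2s²2p¹.
Approximate IE_2 values (kJ/mol): Ca 1145, P 1907, Si 1577, C 2353.
Hence IE_2: Ca < Si < P < C.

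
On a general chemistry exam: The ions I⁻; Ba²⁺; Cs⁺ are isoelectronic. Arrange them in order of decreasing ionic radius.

All of these have 54 electrons, so size is governed by nuclear charge alone: the more protons, the stronger the pull on the same electron cloud, and the smaller the ion.
Nuclear charges: Ba²⁺ (Z=56), Cs⁺ (Z=55), I⁻ (Z=53).
Largest to smallest: I⁻ > Cs⁺ > Ba²⁺.

I⁻, Cs⁺, Ba²⁺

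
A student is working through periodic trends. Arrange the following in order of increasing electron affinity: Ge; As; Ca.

Ca, As, Ge

Adding an electron releases more energy for atoms nearer the top right (short of the noble gases).
All lie in period 4; the across-period trend (electron affinity increases left to right) applies, with the exception below.
Note the exception: Ge has a higher electron affinity than As, contrary to the simple trend — adding an electron to As's half-filled 4p³ is unfavourable, so Ge (4p²) has the more exothermic EA.
Approximate values (kJ/mol): Ca 2, Ge 119, As 78.
So from lowest to highest: Ca < As < Ge.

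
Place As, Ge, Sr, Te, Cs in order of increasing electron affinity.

Ge is in period 4, group 14; As is in period 4, group 15; Sr is in period 5, group 2; Te is in period 5, group 16; Cs is in period 6, group 1.
EA tends to increase across a period and decrease down a group, though the pattern is less regular than for IE or radius.
These span different periods and groups, so the two trends combine.
Cs > Sr: this pair runs against the simple trend — see the exception note.
As > Cs: both effects reinforce here, so As is clearly the higher of the two.
Ge > As: this pair runs against the simple trend — see the exception note.
Te > Ge: period and group pull opposite ways; the across-period shift dominates (190 vs 119 kJ/mol).
Note the exception: Cs has a higher electron affinity than Sr, contrary to the simple trend — adding an electron to Sr (ns²) has to open a new, higher-energy np subshell, which is unfavourable.
Note the exception: Ge has a higher electron affinity than As, contrary to the simple trend — adding an electron to As's half-filled 4p³ is unfavourable, so Ge (4p²) has the more exothermic EA.
Approximate values (kJ/mol): Ge 119, As 78, Sr 5, Te 190, Cs 46.
So from lowest to highest: Sr < Cs < As < Ge < Te.

Sr < Cs < As < Ge < Te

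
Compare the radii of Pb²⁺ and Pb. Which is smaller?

Pb²⁺

Forming Pb²⁺ removes 2 electrons from Pb. Fewer electrons for the same nuclear charge means less shielding and a higher Z_eff on the remaining electrons.
A cation is smaller than its parent atom: Pb²⁺ < Pb.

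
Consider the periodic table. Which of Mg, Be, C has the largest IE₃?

Be

Consider each +2 ion: Mg²⁺ is the bare [Ne] core; Be²⁺ is the bare [He] core; C²⁺ still has 2 valence electrons.
Breaking into a closed-shell core is much more expensive than removing a leftover valence electron — Mg and Be have the largest IE_3 here.
Tabulated IE_3 (kJ/mol): Mg 7733, Be 14849, C 4620.
Overall IE_3 order: C < Mg < Be.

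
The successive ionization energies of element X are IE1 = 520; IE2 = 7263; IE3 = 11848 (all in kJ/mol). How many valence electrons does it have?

Look for the largest jump between consecutive ionization energies: IE2/IE1 ≈ 14.0, far larger than any earlier ratio.
That jump marks the point where a core electron is being removed. So the atom has 1 valence electron.

1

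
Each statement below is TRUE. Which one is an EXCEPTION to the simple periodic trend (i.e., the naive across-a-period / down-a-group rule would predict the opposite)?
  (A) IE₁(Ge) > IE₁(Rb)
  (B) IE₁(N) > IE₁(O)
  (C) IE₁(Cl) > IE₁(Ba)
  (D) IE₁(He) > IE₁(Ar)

The general trend: IE₁ increases across a period and decreases down a group.
(A) Ge (period 4, group 14) vs Rb (period 5, group 1): the stated order agrees with the simple trend.
(B) N (period 2, group 15) vs O (period 2, group 16): the stated order contradicts the simple trend.
(C) Cl (period 3, group 17) vs Ba (period 6, group 2): the stated order agrees with the simple trend.
(D) He (period 1, group 18) vs Ar (period 3, group 18): the stated order agrees with the simple trend.
The exception is (B): pairing an electron in O's 2p⁴ costs repulsion energy, so O ionizes more easily than half-filled N (2p³).

(B)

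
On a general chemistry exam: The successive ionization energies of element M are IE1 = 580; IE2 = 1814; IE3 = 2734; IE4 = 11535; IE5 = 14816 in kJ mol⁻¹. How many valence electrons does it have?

Look for the largest jump between consecutive ionization energies: IE4/IE3 ≈ 4.2, far larger than any earlier ratio.
That jump marks the point where a core electron is being removed. So the atom has 3 valence electrons.

3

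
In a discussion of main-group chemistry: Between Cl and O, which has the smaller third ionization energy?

Cl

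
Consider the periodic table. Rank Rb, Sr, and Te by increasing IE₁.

Rb < Sr < Te

Across a period the outer electron is held more tightly (higher IE₁); down a group it sits in a higher shell, more shielded, and comes off more easily.
All lie in period 5, so first ionization energy increases left to right.
So from lowest to highest: Rb < Sr < Te.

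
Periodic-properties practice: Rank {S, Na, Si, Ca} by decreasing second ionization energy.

After 1 electron has been removed, what remains? S⁺ still has 5 valence electrons; Na⁺ is the bare [Ne] core; Si⁺ still has 3 valence electrons; Ca⁺ still has 1 valence electron.
Core electrons are held far more tightly than valence electrons, so Na tops the IE_2 order.
Valence configurations: S⁺ [Ne]3s²3p³, Si⁺ [Ne]3s²3p¹, Ca⁺ [Ar]4s¹.
The numbers (kJ/mol): S 2252, Na 4562, Si 1577, Ca 1145.
So the second ionization energies run Ca < Si < S < Na.

Na, S, Si, Ca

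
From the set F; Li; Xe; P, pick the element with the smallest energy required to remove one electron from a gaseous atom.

Li

Removing the outermost electron gets harder across a period and easier down a group.
Neither a single period nor a single group — weigh both effects.
P > Li: period and group pull opposite ways; the across-period shift dominates (1012 vs 520 kJ/mol).
Xe > P: the two effects oppose for this pair; the across-period effect wins (1170 vs 1012 kJ/mol).
F > Xe: the two effects oppose for this pair; the down-group effect wins (1681 vs 1170 kJ/mol).
Approximate values (kJ/mol): Li 520, F 1681, P 1012, Xe 1170.
The smallest energy required to remove one electron from a gaseous atom among these belongs to Li.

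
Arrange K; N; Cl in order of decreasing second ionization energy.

K > N > Cl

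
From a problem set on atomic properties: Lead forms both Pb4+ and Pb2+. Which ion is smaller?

Both ions have Z = 82 protons, but Pb4+ has lost more electrons, so its remaining electrons feel a larger effective nuclear charge per electron and are pulled in more tightly.
Higher positive charge → smaller ion, so Pb2+ > Pb4+.

Pb4+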